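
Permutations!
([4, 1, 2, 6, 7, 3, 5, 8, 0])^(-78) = (0 7)(4 8)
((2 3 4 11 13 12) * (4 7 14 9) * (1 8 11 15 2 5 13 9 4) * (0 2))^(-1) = ((0 2 3 7 14 4 15)(1 8 11 9)(5 13 12))^(-1) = (0 15 4 14 7 3 2)(1 9 11 8)(5 12 13)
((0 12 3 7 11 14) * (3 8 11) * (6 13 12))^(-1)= (0 14 11 8 12 13 6)(3 7)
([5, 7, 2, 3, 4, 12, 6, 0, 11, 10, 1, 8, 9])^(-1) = [7, 10, 2, 3, 4, 0, 6, 1, 11, 12, 9, 8, 5]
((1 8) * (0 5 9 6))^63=((0 5 9 6)(1 8))^63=(0 6 9 5)(1 8)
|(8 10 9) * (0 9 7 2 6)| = |(0 9 8 10 7 2 6)| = 7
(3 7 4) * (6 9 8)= (3 7 4)(6 9 8)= [0, 1, 2, 7, 3, 5, 9, 4, 6, 8]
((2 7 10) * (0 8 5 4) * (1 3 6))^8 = (1 6 3)(2 10 7) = ((0 8 5 4)(1 3 6)(2 7 10))^8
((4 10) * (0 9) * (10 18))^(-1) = ((0 9)(4 18 10))^(-1) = (0 9)(4 10 18)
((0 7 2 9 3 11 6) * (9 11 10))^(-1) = ((0 7 2 11 6)(3 10 9))^(-1) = (0 6 11 2 7)(3 9 10)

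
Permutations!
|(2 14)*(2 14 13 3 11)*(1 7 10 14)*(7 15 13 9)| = |(1 15 13 3 11 2 9 7 10 14)| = 10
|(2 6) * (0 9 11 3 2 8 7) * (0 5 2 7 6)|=|(0 9 11 3 7 5 2)(6 8)|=14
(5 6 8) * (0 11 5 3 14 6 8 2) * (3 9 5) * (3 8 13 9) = [11, 1, 0, 14, 4, 13, 2, 7, 3, 5, 10, 8, 12, 9, 6] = (0 11 8 3 14 6 2)(5 13 9)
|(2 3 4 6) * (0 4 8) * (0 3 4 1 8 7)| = 15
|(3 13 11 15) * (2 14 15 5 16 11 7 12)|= |(2 14 15 3 13 7 12)(5 16 11)|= 21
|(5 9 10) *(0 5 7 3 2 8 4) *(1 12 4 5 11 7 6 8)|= 40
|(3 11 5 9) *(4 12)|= 4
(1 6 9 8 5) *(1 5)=(1 6 9 8)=[0, 6, 2, 3, 4, 5, 9, 7, 1, 8]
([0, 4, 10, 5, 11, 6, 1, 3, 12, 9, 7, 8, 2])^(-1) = [0, 6, 12, 7, 1, 3, 5, 10, 11, 9, 2, 4, 8]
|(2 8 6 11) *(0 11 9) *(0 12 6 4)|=|(0 11 2 8 4)(6 9 12)|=15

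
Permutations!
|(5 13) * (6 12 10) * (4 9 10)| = |(4 9 10 6 12)(5 13)| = 10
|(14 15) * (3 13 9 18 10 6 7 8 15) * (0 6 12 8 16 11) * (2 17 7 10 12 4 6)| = |(0 2 17 7 16 11)(3 13 9 18 12 8 15 14)(4 6 10)| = 24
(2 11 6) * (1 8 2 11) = (1 8 2)(6 11) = [0, 8, 1, 3, 4, 5, 11, 7, 2, 9, 10, 6]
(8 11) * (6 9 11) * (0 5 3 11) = [5, 1, 2, 11, 4, 3, 9, 7, 6, 0, 10, 8] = (0 5 3 11 8 6 9)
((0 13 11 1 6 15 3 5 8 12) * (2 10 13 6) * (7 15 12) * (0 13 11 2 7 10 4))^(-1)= (0 4 2 13 12 6)(1 11 10 8 5 3 15 7)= ((0 6 12 13 2 4)(1 7 15 3 5 8 10 11))^(-1)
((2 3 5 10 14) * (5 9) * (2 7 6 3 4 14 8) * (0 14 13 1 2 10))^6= (0 5 9 3 6 7 14)(1 4)(2 13)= ((0 14 7 6 3 9 5)(1 2 4 13)(8 10))^6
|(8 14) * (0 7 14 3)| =5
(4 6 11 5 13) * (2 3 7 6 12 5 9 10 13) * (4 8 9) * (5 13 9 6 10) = (2 3 7 10 9 5)(4 12 13 8 6 11) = [0, 1, 3, 7, 12, 2, 11, 10, 6, 5, 9, 4, 13, 8]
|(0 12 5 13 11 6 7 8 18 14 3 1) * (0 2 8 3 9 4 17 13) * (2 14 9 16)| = |(0 12 5)(1 14 16 2 8 18 9 4 17 13 11 6 7 3)| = 42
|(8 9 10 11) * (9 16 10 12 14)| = 12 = |(8 16 10 11)(9 12 14)|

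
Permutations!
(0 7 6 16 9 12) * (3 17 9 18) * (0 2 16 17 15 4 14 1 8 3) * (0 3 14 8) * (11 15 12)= (0 7 6 17 9 11 15 4 8 14 1)(2 16 18 3 12)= [7, 0, 16, 12, 8, 5, 17, 6, 14, 11, 10, 15, 2, 13, 1, 4, 18, 9, 3]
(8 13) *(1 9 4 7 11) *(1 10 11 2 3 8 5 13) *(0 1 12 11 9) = (0 1)(2 3 8 12 11 10 9 4 7)(5 13) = [1, 0, 3, 8, 7, 13, 6, 2, 12, 4, 9, 10, 11, 5]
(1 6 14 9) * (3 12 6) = (1 3 12 6 14 9) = [0, 3, 2, 12, 4, 5, 14, 7, 8, 1, 10, 11, 6, 13, 9]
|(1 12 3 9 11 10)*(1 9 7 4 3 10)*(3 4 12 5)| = 8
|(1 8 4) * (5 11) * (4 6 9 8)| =6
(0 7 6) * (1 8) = (0 7 6)(1 8) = [7, 8, 2, 3, 4, 5, 0, 6, 1]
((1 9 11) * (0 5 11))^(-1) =((0 5 11 1 9))^(-1) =(0 9 1 11 5)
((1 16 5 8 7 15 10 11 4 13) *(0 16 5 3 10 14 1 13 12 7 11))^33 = (0 16 3 10)(1 7 11)(4 5 15)(8 14 12)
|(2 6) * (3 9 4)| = 6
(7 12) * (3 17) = [0, 1, 2, 17, 4, 5, 6, 12, 8, 9, 10, 11, 7, 13, 14, 15, 16, 3] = (3 17)(7 12)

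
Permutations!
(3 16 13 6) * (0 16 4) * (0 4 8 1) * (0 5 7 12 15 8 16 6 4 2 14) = (0 6 3 16 13 4 2 14)(1 5 7 12 15 8) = [6, 5, 14, 16, 2, 7, 3, 12, 1, 9, 10, 11, 15, 4, 0, 8, 13]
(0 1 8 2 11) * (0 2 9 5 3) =[1, 8, 11, 0, 4, 3, 6, 7, 9, 5, 10, 2] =(0 1 8 9 5 3)(2 11)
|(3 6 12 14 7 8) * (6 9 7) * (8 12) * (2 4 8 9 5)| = |(2 4 8 3 5)(6 9 7 12 14)| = 5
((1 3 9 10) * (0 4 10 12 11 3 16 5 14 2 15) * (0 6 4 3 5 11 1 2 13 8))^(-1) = (0 8 13 14 5 11 16 1 12 9 3)(2 10 4 6 15)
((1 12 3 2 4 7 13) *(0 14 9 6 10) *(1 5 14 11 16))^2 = ((0 11 16 1 12 3 2 4 7 13 5 14 9 6 10))^2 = (0 16 12 2 7 5 9 10 11 1 3 4 13 14 6)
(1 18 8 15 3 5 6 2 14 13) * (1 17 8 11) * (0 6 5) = (0 6 2 14 13 17 8 15 3)(1 18 11) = [6, 18, 14, 0, 4, 5, 2, 7, 15, 9, 10, 1, 12, 17, 13, 3, 16, 8, 11]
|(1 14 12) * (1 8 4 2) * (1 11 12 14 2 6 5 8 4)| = 8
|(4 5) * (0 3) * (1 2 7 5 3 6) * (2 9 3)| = 20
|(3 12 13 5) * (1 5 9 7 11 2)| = |(1 5 3 12 13 9 7 11 2)| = 9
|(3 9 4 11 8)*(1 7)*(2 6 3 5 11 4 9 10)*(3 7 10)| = |(1 10 2 6 7)(5 11 8)| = 15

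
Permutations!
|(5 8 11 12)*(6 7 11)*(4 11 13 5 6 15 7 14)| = 5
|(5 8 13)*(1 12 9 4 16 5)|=8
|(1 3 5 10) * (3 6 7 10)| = 4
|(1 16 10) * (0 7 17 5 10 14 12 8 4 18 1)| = |(0 7 17 5 10)(1 16 14 12 8 4 18)| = 35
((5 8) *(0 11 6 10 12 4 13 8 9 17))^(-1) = (0 17 9 5 8 13 4 12 10 6 11) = ((0 11 6 10 12 4 13 8 5 9 17))^(-1)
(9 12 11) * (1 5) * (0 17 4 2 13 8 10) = (0 17 4 2 13 8 10)(1 5)(9 12 11) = [17, 5, 13, 3, 2, 1, 6, 7, 10, 12, 0, 9, 11, 8, 14, 15, 16, 4]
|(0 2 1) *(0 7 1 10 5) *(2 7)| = 6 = |(0 7 1 2 10 5)|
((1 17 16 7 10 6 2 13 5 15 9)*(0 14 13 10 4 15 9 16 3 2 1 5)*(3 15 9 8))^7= ((0 14 13)(1 17 15 16 7 4 9 5 8 3 2 10 6))^7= (0 14 13)(1 5 17 8 15 3 16 2 7 10 4 6 9)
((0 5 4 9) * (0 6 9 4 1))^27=(6 9)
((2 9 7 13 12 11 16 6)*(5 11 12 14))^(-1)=((2 9 7 13 14 5 11 16 6))^(-1)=(2 6 16 11 5 14 13 7 9)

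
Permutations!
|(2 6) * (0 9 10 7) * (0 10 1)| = 6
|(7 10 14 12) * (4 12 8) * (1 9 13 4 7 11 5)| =28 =|(1 9 13 4 12 11 5)(7 10 14 8)|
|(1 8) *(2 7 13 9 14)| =10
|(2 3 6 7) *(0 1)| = 4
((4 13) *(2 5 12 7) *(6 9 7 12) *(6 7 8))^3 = (4 13)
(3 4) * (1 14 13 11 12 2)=(1 14 13 11 12 2)(3 4)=[0, 14, 1, 4, 3, 5, 6, 7, 8, 9, 10, 12, 2, 11, 13]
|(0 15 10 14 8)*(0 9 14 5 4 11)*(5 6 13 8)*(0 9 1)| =|(0 15 10 6 13 8 1)(4 11 9 14 5)| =35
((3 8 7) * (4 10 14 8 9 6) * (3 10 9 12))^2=(4 6 9)(7 14)(8 10)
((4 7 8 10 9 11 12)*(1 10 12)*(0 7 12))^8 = (12)(0 8 7)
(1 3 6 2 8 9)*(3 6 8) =(1 6 2 3 8 9) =[0, 6, 3, 8, 4, 5, 2, 7, 9, 1]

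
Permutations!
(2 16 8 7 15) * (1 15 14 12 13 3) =(1 15 2 16 8 7 14 12 13 3) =[0, 15, 16, 1, 4, 5, 6, 14, 7, 9, 10, 11, 13, 3, 12, 2, 8]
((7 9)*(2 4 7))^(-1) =((2 4 7 9))^(-1) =(2 9 7 4)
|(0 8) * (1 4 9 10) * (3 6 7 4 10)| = |(0 8)(1 10)(3 6 7 4 9)| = 10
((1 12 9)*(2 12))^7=(1 9 12 2)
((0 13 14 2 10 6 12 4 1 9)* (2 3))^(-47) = (0 4 10 14 9 12 2 13 1 6 3)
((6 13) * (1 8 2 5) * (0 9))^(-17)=(0 9)(1 5 2 8)(6 13)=((0 9)(1 8 2 5)(6 13))^(-17)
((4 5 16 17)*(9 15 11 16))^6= ((4 5 9 15 11 16 17))^6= (4 17 16 11 15 9 5)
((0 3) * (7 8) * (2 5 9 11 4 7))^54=((0 3)(2 5 9 11 4 7 8))^54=(2 7 11 5 8 4 9)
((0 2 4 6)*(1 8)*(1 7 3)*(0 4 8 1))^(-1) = ((0 2 8 7 3)(4 6))^(-1) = (0 3 7 8 2)(4 6)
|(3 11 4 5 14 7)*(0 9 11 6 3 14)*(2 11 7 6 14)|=|(0 9 7 2 11 4 5)(3 14 6)|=21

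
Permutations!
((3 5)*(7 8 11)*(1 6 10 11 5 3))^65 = (1 10 7 5 6 11 8)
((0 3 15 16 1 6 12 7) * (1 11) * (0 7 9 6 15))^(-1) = ((0 3)(1 15 16 11)(6 12 9))^(-1) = (0 3)(1 11 16 15)(6 9 12)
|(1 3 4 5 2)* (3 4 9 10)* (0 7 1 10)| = 9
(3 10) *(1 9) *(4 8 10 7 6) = (1 9)(3 7 6 4 8 10) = [0, 9, 2, 7, 8, 5, 4, 6, 10, 1, 3]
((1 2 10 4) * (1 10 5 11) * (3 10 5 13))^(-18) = ((1 2 13 3 10 4 5 11))^(-18) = (1 5 10 13)(2 11 4 3)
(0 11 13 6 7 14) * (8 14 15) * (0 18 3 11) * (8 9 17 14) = (3 11 13 6 7 15 9 17 14 18) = [0, 1, 2, 11, 4, 5, 7, 15, 8, 17, 10, 13, 12, 6, 18, 9, 16, 14, 3]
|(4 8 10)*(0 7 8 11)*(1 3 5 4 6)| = |(0 7 8 10 6 1 3 5 4 11)| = 10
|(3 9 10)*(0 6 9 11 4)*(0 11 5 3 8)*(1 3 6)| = |(0 1 3 5 6 9 10 8)(4 11)| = 8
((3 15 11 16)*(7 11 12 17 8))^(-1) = ((3 15 12 17 8 7 11 16))^(-1) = (3 16 11 7 8 17 12 15)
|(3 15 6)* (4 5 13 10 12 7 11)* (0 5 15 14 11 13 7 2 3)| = 13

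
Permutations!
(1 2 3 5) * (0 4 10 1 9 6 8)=(0 4 10 1 2 3 5 9 6 8)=[4, 2, 3, 5, 10, 9, 8, 7, 0, 6, 1]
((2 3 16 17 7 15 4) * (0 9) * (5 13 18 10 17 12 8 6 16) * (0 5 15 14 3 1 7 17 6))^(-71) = (0 8 12 16 6 10 18 13 5 9)(1 2 4 15 3 14 7)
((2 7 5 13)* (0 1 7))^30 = (13) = ((0 1 7 5 13 2))^30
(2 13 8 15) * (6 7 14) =(2 13 8 15)(6 7 14) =[0, 1, 13, 3, 4, 5, 7, 14, 15, 9, 10, 11, 12, 8, 6, 2]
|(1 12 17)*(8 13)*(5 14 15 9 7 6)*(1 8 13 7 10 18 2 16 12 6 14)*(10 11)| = 12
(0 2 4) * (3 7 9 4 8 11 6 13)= (0 2 8 11 6 13 3 7 9 4)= [2, 1, 8, 7, 0, 5, 13, 9, 11, 4, 10, 6, 12, 3]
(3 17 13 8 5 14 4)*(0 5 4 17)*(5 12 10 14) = (0 12 10 14 17 13 8 4 3) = [12, 1, 2, 0, 3, 5, 6, 7, 4, 9, 14, 11, 10, 8, 17, 15, 16, 13]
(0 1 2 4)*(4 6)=(0 1 2 6 4)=[1, 2, 6, 3, 0, 5, 4]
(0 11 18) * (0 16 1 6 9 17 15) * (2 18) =(0 11 2 18 16 1 6 9 17 15) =[11, 6, 18, 3, 4, 5, 9, 7, 8, 17, 10, 2, 12, 13, 14, 0, 1, 15, 16]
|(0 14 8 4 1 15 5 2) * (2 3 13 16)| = |(0 14 8 4 1 15 5 3 13 16 2)| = 11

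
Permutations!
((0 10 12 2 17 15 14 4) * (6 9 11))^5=(0 15 12 4 17 10 14 2)(6 11 9)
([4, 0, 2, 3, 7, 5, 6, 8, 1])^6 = (0 4 7 8 1)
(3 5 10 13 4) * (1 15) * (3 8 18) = (1 15)(3 5 10 13 4 8 18) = [0, 15, 2, 5, 8, 10, 6, 7, 18, 9, 13, 11, 12, 4, 14, 1, 16, 17, 3]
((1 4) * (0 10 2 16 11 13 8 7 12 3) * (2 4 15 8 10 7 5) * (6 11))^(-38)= ((0 7 12 3)(1 15 8 5 2 16 6 11 13 10 4))^(-38)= (0 12)(1 6 15 11 8 13 5 10 2 4 16)(3 7)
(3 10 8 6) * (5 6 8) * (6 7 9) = (3 10 5 7 9 6) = [0, 1, 2, 10, 4, 7, 3, 9, 8, 6, 5]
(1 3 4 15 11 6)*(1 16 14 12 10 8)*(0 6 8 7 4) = (0 6 16 14 12 10 7 4 15 11 8 1 3) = [6, 3, 2, 0, 15, 5, 16, 4, 1, 9, 7, 8, 10, 13, 12, 11, 14]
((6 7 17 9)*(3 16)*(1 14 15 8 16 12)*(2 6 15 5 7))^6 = (1 15 14 8 5 16 7 3 17 12 9)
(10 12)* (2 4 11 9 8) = [0, 1, 4, 3, 11, 5, 6, 7, 2, 8, 12, 9, 10] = (2 4 11 9 8)(10 12)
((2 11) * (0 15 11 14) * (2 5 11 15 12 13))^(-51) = ((15)(0 12 13 2 14)(5 11))^(-51) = (15)(0 14 2 13 12)(5 11)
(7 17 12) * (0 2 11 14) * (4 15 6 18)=(0 2 11 14)(4 15 6 18)(7 17 12)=[2, 1, 11, 3, 15, 5, 18, 17, 8, 9, 10, 14, 7, 13, 0, 6, 16, 12, 4]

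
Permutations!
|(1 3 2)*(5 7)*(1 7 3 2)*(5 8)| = |(1 2 7 8 5 3)| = 6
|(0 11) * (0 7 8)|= |(0 11 7 8)|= 4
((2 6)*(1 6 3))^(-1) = ((1 6 2 3))^(-1) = (1 3 2 6)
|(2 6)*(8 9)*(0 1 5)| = 6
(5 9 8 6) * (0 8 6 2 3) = [8, 1, 3, 0, 4, 9, 5, 7, 2, 6] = (0 8 2 3)(5 9 6)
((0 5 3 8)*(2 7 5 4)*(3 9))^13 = (0 9 2 8 5 4 3 7)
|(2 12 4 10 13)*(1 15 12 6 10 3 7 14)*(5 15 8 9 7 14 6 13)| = |(1 8 9 7 6 10 5 15 12 4 3 14)(2 13)| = 12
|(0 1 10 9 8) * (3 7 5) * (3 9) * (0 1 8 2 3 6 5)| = |(0 8 1 10 6 5 9 2 3 7)| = 10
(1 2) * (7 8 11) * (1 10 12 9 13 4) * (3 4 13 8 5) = [0, 2, 10, 4, 1, 3, 6, 5, 11, 8, 12, 7, 9, 13] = (13)(1 2 10 12 9 8 11 7 5 3 4)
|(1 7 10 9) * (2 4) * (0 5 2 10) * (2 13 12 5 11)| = |(0 11 2 4 10 9 1 7)(5 13 12)| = 24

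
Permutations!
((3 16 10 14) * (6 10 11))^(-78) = (16)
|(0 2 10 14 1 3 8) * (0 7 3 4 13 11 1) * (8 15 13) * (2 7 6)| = |(0 7 3 15 13 11 1 4 8 6 2 10 14)| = 13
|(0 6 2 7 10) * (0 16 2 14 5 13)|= |(0 6 14 5 13)(2 7 10 16)|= 20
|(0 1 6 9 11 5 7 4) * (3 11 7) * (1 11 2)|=10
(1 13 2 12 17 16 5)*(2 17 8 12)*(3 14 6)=(1 13 17 16 5)(3 14 6)(8 12)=[0, 13, 2, 14, 4, 1, 3, 7, 12, 9, 10, 11, 8, 17, 6, 15, 5, 16]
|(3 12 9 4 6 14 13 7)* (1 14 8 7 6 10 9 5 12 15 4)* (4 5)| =13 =|(1 14 13 6 8 7 3 15 5 12 4 10 9)|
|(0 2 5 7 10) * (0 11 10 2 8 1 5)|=6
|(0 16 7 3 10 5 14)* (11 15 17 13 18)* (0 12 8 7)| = |(0 16)(3 10 5 14 12 8 7)(11 15 17 13 18)| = 70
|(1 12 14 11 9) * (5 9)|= 6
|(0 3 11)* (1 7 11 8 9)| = |(0 3 8 9 1 7 11)| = 7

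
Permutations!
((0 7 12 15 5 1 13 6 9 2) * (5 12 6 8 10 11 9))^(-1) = (0 2 9 11 10 8 13 1 5 6 7)(12 15)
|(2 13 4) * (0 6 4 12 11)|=7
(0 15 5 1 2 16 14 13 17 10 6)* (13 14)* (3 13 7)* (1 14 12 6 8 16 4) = (0 15 5 14 12 6)(1 2 4)(3 13 17 10 8 16 7) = [15, 2, 4, 13, 1, 14, 0, 3, 16, 9, 8, 11, 6, 17, 12, 5, 7, 10]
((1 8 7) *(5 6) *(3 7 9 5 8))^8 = (9)(1 7 3)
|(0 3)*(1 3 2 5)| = |(0 2 5 1 3)| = 5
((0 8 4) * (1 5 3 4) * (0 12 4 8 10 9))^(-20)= (12)(0 10 9)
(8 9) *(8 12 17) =(8 9 12 17) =[0, 1, 2, 3, 4, 5, 6, 7, 9, 12, 10, 11, 17, 13, 14, 15, 16, 8]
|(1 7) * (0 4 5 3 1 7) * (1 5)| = 6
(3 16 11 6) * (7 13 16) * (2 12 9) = [0, 1, 12, 7, 4, 5, 3, 13, 8, 2, 10, 6, 9, 16, 14, 15, 11] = (2 12 9)(3 7 13 16 11 6)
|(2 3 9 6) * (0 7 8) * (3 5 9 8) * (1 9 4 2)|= |(0 7 3 8)(1 9 6)(2 5 4)|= 12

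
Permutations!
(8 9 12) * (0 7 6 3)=[7, 1, 2, 0, 4, 5, 3, 6, 9, 12, 10, 11, 8]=(0 7 6 3)(8 9 12)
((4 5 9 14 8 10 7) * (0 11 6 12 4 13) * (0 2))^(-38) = ((0 11 6 12 4 5 9 14 8 10 7 13 2))^(-38) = (0 11 6 12 4 5 9 14 8 10 7 13 2)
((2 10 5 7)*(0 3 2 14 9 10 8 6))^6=(0 3 2 8 6)(5 7 14 9 10)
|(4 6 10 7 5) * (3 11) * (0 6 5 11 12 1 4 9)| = 11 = |(0 6 10 7 11 3 12 1 4 5 9)|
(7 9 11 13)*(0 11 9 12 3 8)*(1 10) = (0 11 13 7 12 3 8)(1 10) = [11, 10, 2, 8, 4, 5, 6, 12, 0, 9, 1, 13, 3, 7]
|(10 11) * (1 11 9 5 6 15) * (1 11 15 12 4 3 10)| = |(1 15 11)(3 10 9 5 6 12 4)| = 21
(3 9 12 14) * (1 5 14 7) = (1 5 14 3 9 12 7) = [0, 5, 2, 9, 4, 14, 6, 1, 8, 12, 10, 11, 7, 13, 3]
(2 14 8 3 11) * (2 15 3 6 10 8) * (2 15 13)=[0, 1, 14, 11, 4, 5, 10, 7, 6, 9, 8, 13, 12, 2, 15, 3]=(2 14 15 3 11 13)(6 10 8)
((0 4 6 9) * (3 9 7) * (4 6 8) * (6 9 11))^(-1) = ((0 9)(3 11 6 7)(4 8))^(-1) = (0 9)(3 7 6 11)(4 8)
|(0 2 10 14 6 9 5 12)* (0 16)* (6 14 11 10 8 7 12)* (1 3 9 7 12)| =30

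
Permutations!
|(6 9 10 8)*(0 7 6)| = 6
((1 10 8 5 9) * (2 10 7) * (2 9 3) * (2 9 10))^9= (1 10 5 9 7 8 3)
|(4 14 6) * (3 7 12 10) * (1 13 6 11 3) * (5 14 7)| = 28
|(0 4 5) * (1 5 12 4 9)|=|(0 9 1 5)(4 12)|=4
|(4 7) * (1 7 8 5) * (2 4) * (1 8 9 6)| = 6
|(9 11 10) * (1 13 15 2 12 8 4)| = 21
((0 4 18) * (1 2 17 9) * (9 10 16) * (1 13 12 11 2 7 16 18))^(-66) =(0 18 10 17 2 11 12 13 9 16 7 1 4)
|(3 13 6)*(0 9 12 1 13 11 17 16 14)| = |(0 9 12 1 13 6 3 11 17 16 14)| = 11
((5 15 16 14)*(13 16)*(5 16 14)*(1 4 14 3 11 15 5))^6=((1 4 14 16)(3 11 15 13))^6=(1 14)(3 15)(4 16)(11 13)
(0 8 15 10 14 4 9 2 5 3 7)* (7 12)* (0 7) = (0 8 15 10 14 4 9 2 5 3 12) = [8, 1, 5, 12, 9, 3, 6, 7, 15, 2, 14, 11, 0, 13, 4, 10]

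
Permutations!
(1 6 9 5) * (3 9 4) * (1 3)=(1 6 4)(3 9 5)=[0, 6, 2, 9, 1, 3, 4, 7, 8, 5]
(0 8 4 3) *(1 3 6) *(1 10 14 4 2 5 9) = (0 8 2 5 9 1 3)(4 6 10 14) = [8, 3, 5, 0, 6, 9, 10, 7, 2, 1, 14, 11, 12, 13, 4]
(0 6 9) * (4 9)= [6, 1, 2, 3, 9, 5, 4, 7, 8, 0]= (0 6 4 9)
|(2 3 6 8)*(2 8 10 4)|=|(2 3 6 10 4)|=5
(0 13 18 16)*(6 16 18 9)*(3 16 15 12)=(18)(0 13 9 6 15 12 3 16)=[13, 1, 2, 16, 4, 5, 15, 7, 8, 6, 10, 11, 3, 9, 14, 12, 0, 17, 18]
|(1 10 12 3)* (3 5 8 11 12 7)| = 4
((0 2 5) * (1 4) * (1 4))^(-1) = ((0 2 5))^(-1) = (0 5 2)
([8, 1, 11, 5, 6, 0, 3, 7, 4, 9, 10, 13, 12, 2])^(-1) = (0 5 3 6 4 8)(2 13 11)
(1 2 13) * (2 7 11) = (1 7 11 2 13) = [0, 7, 13, 3, 4, 5, 6, 11, 8, 9, 10, 2, 12, 1]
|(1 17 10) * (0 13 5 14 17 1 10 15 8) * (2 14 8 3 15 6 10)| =|(0 13 5 8)(2 14 17 6 10)(3 15)| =20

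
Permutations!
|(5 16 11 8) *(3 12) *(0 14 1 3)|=20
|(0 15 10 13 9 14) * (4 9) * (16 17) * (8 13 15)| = |(0 8 13 4 9 14)(10 15)(16 17)| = 6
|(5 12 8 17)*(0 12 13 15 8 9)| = |(0 12 9)(5 13 15 8 17)| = 15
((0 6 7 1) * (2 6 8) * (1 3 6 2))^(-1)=(0 1 8)(3 7 6)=((0 8 1)(3 6 7))^(-1)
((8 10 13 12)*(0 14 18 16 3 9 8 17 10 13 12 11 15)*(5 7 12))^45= ((0 14 18 16 3 9 8 13 11 15)(5 7 12 17 10))^45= (0 9)(3 15)(8 14)(11 16)(13 18)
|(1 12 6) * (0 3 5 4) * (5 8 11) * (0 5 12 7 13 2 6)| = |(0 3 8 11 12)(1 7 13 2 6)(4 5)| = 10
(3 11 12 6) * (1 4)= [0, 4, 2, 11, 1, 5, 3, 7, 8, 9, 10, 12, 6]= (1 4)(3 11 12 6)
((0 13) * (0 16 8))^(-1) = (0 8 16 13)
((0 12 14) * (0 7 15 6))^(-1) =((0 12 14 7 15 6))^(-1) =(0 6 15 7 14 12)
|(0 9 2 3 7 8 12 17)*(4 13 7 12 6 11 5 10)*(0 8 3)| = |(0 9 2)(3 12 17 8 6 11 5 10 4 13 7)| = 33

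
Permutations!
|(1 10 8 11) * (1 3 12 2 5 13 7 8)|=|(1 10)(2 5 13 7 8 11 3 12)|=8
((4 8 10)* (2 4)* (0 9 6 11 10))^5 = (0 2 6 8 10 9 4 11)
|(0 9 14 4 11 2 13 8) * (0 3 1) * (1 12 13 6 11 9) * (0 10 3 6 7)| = 33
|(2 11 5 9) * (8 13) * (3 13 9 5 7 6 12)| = 9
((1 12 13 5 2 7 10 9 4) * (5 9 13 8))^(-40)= ((1 12 8 5 2 7 10 13 9 4))^(-40)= (13)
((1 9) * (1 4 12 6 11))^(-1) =(1 11 6 12 4 9)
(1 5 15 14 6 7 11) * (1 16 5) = (5 15 14 6 7 11 16) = [0, 1, 2, 3, 4, 15, 7, 11, 8, 9, 10, 16, 12, 13, 6, 14, 5]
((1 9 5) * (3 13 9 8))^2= ((1 8 3 13 9 5))^2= (1 3 9)(5 8 13)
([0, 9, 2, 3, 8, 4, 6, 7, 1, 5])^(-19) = (1 9 5 4 8)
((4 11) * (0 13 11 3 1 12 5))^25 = (0 13 11 4 3 1 12 5)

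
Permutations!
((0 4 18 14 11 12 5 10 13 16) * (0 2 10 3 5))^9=((0 4 18 14 11 12)(2 10 13 16)(3 5))^9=(0 14)(2 10 13 16)(3 5)(4 11)(12 18)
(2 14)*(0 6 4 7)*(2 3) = (0 6 4 7)(2 14 3) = [6, 1, 14, 2, 7, 5, 4, 0, 8, 9, 10, 11, 12, 13, 3]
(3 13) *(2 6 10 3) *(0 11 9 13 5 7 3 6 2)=(0 11 9 13)(3 5 7)(6 10)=[11, 1, 2, 5, 4, 7, 10, 3, 8, 13, 6, 9, 12, 0]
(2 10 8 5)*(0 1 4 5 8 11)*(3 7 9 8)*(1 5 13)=(0 5 2 10 11)(1 4 13)(3 7 9 8)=[5, 4, 10, 7, 13, 2, 6, 9, 3, 8, 11, 0, 12, 1]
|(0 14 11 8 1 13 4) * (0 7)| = |(0 14 11 8 1 13 4 7)| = 8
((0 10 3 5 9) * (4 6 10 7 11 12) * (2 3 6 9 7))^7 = (0 4 11 5 2 9 12 7 3)(6 10) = ((0 2 3 5 7 11 12 4 9)(6 10))^7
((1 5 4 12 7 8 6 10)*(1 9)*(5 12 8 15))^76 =((1 12 7 15 5 4 8 6 10 9))^76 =(1 8 7 10 5)(4 12 6 15 9)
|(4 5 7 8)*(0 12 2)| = |(0 12 2)(4 5 7 8)| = 12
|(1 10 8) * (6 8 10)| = |(10)(1 6 8)| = 3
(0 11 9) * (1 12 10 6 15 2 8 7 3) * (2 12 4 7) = (0 11 9)(1 4 7 3)(2 8)(6 15 12 10) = [11, 4, 8, 1, 7, 5, 15, 3, 2, 0, 6, 9, 10, 13, 14, 12]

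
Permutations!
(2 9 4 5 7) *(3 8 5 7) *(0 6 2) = (0 6 2 9 4 7)(3 8 5) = [6, 1, 9, 8, 7, 3, 2, 0, 5, 4]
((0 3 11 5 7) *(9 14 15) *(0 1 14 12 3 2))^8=((0 2)(1 14 15 9 12 3 11 5 7))^8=(1 7 5 11 3 12 9 15 14)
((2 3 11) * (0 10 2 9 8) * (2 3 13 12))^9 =((0 10 3 11 9 8)(2 13 12))^9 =(13)(0 11)(3 8)(9 10)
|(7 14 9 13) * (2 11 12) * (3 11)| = 4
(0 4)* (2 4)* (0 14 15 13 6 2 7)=(0 7)(2 4 14 15 13 6)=[7, 1, 4, 3, 14, 5, 2, 0, 8, 9, 10, 11, 12, 6, 15, 13]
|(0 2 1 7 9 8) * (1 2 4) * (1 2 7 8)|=7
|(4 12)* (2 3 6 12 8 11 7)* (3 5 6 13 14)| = |(2 5 6 12 4 8 11 7)(3 13 14)| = 24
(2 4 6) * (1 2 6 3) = (6)(1 2 4 3) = [0, 2, 4, 1, 3, 5, 6]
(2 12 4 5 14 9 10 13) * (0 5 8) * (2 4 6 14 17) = (0 5 17 2 12 6 14 9 10 13 4 8) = [5, 1, 12, 3, 8, 17, 14, 7, 0, 10, 13, 11, 6, 4, 9, 15, 16, 2]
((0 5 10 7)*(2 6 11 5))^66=(0 11 7 6 10 2 5)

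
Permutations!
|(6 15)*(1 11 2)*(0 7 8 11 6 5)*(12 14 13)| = |(0 7 8 11 2 1 6 15 5)(12 14 13)| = 9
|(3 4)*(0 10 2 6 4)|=6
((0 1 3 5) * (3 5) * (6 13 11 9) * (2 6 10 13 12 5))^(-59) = ((0 1 2 6 12 5)(9 10 13 11))^(-59) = (0 1 2 6 12 5)(9 10 13 11)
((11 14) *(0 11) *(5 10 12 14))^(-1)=(0 14 12 10 5 11)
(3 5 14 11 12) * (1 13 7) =(1 13 7)(3 5 14 11 12) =[0, 13, 2, 5, 4, 14, 6, 1, 8, 9, 10, 12, 3, 7, 11]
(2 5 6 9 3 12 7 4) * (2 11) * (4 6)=[0, 1, 5, 12, 11, 4, 9, 6, 8, 3, 10, 2, 7]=(2 5 4 11)(3 12 7 6 9)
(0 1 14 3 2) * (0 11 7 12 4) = (0 1 14 3 2 11 7 12 4) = [1, 14, 11, 2, 0, 5, 6, 12, 8, 9, 10, 7, 4, 13, 3]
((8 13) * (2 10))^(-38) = (13)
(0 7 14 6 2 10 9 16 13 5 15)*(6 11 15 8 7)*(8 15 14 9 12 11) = (0 6 2 10 12 11 14 8 7 9 16 13 5 15) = [6, 1, 10, 3, 4, 15, 2, 9, 7, 16, 12, 14, 11, 5, 8, 0, 13]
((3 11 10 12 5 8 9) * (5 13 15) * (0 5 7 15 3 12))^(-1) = (0 10 11 3 13 12 9 8 5)(7 15)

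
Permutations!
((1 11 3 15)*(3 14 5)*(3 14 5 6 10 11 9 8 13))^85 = ((1 9 8 13 3 15)(5 14 6 10 11))^85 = (1 9 8 13 3 15)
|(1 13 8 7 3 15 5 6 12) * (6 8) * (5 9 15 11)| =|(1 13 6 12)(3 11 5 8 7)(9 15)| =20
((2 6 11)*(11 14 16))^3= ((2 6 14 16 11))^3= (2 16 6 11 14)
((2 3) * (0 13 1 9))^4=(13)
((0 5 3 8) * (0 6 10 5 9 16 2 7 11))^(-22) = (0 16 7)(2 11 9)(3 10 8 5 6)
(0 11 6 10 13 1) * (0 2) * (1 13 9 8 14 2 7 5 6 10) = [11, 7, 0, 3, 4, 6, 1, 5, 14, 8, 9, 10, 12, 13, 2] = (0 11 10 9 8 14 2)(1 7 5 6)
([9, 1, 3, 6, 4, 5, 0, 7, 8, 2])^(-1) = (0 6 3 2 9)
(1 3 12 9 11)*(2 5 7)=(1 3 12 9 11)(2 5 7)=[0, 3, 5, 12, 4, 7, 6, 2, 8, 11, 10, 1, 9]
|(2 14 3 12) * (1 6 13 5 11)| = 20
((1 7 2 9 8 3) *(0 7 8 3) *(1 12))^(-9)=((0 7 2 9 3 12 1 8))^(-9)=(0 8 1 12 3 9 2 7)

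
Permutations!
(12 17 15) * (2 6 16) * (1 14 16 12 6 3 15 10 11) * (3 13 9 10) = (1 14 16 2 13 9 10 11)(3 15 6 12 17) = [0, 14, 13, 15, 4, 5, 12, 7, 8, 10, 11, 1, 17, 9, 16, 6, 2, 3]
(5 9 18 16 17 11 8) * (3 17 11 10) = [0, 1, 2, 17, 4, 9, 6, 7, 5, 18, 3, 8, 12, 13, 14, 15, 11, 10, 16] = (3 17 10)(5 9 18 16 11 8)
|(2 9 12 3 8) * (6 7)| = 10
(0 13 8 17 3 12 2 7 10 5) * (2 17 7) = (0 13 8 7 10 5)(3 12 17) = [13, 1, 2, 12, 4, 0, 6, 10, 7, 9, 5, 11, 17, 8, 14, 15, 16, 3]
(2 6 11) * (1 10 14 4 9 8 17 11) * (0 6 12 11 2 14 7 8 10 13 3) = (0 6 1 13 3)(2 12 11 14 4 9 10 7 8 17) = [6, 13, 12, 0, 9, 5, 1, 8, 17, 10, 7, 14, 11, 3, 4, 15, 16, 2]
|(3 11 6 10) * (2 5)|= |(2 5)(3 11 6 10)|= 4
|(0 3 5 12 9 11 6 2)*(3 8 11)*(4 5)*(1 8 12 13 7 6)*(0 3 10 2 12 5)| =33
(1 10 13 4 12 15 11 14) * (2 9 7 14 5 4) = (1 10 13 2 9 7 14)(4 12 15 11 5) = [0, 10, 9, 3, 12, 4, 6, 14, 8, 7, 13, 5, 15, 2, 1, 11]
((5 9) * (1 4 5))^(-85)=(1 9 5 4)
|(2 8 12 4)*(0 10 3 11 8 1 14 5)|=11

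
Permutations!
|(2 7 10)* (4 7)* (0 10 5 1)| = 7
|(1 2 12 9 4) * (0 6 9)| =7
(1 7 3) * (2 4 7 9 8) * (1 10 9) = (2 4 7 3 10 9 8) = [0, 1, 4, 10, 7, 5, 6, 3, 2, 8, 9]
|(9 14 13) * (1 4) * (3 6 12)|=6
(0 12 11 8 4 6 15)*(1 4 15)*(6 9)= [12, 4, 2, 3, 9, 5, 1, 7, 15, 6, 10, 8, 11, 13, 14, 0]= (0 12 11 8 15)(1 4 9 6)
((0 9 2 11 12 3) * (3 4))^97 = (0 3 4 12 11 2 9)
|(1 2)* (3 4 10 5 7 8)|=6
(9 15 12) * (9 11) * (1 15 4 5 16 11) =[0, 15, 2, 3, 5, 16, 6, 7, 8, 4, 10, 9, 1, 13, 14, 12, 11] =(1 15 12)(4 5 16 11 9)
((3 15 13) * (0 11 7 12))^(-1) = ((0 11 7 12)(3 15 13))^(-1) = (0 12 7 11)(3 13 15)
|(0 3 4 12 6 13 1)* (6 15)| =8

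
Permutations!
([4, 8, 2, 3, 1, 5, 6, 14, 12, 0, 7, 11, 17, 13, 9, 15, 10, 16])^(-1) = (0 9 14 7 10 16 17 12 8 1 4)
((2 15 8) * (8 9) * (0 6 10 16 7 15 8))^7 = ((0 6 10 16 7 15 9)(2 8))^7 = (16)(2 8)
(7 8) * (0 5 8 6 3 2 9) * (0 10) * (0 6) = (0 5 8 7)(2 9 10 6 3) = [5, 1, 9, 2, 4, 8, 3, 0, 7, 10, 6]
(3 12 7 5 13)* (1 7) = [0, 7, 2, 12, 4, 13, 6, 5, 8, 9, 10, 11, 1, 3] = (1 7 5 13 3 12)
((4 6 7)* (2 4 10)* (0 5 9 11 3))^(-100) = ((0 5 9 11 3)(2 4 6 7 10))^(-100) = (11)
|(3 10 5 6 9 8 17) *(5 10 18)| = 7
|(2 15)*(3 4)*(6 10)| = |(2 15)(3 4)(6 10)| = 2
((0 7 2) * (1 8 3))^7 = ((0 7 2)(1 8 3))^7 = (0 7 2)(1 8 3)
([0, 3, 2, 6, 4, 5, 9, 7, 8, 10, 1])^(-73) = (1 6 10 3 9)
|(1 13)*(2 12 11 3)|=4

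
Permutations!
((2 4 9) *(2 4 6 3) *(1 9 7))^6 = ((1 9 4 7)(2 6 3))^6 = (1 4)(7 9)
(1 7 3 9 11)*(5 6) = (1 7 3 9 11)(5 6) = [0, 7, 2, 9, 4, 6, 5, 3, 8, 11, 10, 1]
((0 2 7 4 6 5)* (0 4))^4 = ((0 2 7)(4 6 5))^4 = (0 2 7)(4 6 5)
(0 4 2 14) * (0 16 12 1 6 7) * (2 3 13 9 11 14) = [4, 6, 2, 13, 3, 5, 7, 0, 8, 11, 10, 14, 1, 9, 16, 15, 12] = (0 4 3 13 9 11 14 16 12 1 6 7)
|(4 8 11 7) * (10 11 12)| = |(4 8 12 10 11 7)| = 6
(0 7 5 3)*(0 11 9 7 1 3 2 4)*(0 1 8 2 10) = (0 8 2 4 1 3 11 9 7 5 10) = [8, 3, 4, 11, 1, 10, 6, 5, 2, 7, 0, 9]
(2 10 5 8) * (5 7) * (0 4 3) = (0 4 3)(2 10 7 5 8) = [4, 1, 10, 0, 3, 8, 6, 5, 2, 9, 7]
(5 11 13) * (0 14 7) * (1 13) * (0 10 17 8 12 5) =(0 14 7 10 17 8 12 5 11 1 13) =[14, 13, 2, 3, 4, 11, 6, 10, 12, 9, 17, 1, 5, 0, 7, 15, 16, 8]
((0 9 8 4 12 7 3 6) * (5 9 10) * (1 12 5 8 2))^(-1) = (0 6 3 7 12 1 2 9 5 4 8 10)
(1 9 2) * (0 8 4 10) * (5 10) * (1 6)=(0 8 4 5 10)(1 9 2 6)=[8, 9, 6, 3, 5, 10, 1, 7, 4, 2, 0]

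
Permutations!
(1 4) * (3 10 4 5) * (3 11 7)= (1 5 11 7 3 10 4)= [0, 5, 2, 10, 1, 11, 6, 3, 8, 9, 4, 7]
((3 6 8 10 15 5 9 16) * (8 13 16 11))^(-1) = ((3 6 13 16)(5 9 11 8 10 15))^(-1) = (3 16 13 6)(5 15 10 8 11 9)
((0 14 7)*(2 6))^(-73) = ((0 14 7)(2 6))^(-73) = (0 7 14)(2 6)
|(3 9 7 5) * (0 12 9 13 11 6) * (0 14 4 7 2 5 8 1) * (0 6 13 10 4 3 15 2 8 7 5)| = 26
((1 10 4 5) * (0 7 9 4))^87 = (0 4 10 9 1 7 5)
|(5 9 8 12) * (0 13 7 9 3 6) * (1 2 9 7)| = 10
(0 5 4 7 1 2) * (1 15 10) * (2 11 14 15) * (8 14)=(0 5 4 7 2)(1 11 8 14 15 10)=[5, 11, 0, 3, 7, 4, 6, 2, 14, 9, 1, 8, 12, 13, 15, 10]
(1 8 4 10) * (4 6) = (1 8 6 4 10) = [0, 8, 2, 3, 10, 5, 4, 7, 6, 9, 1]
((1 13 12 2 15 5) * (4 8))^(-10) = (1 12 15)(2 5 13)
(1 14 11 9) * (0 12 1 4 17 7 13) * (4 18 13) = (0 12 1 14 11 9 18 13)(4 17 7) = [12, 14, 2, 3, 17, 5, 6, 4, 8, 18, 10, 9, 1, 0, 11, 15, 16, 7, 13]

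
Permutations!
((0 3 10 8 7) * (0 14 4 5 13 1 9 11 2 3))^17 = (1 10 5 2 14 9 8 13 3 4 11 7)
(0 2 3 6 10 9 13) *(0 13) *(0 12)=(13)(0 2 3 6 10 9 12)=[2, 1, 3, 6, 4, 5, 10, 7, 8, 12, 9, 11, 0, 13]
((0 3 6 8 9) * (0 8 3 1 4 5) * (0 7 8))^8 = (0 1 4 5 7 8 9)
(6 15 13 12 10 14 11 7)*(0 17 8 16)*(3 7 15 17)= [3, 1, 2, 7, 4, 5, 17, 6, 16, 9, 14, 15, 10, 12, 11, 13, 0, 8]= (0 3 7 6 17 8 16)(10 14 11 15 13 12)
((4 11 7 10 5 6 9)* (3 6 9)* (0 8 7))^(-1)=((0 8 7 10 5 9 4 11)(3 6))^(-1)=(0 11 4 9 5 10 7 8)(3 6)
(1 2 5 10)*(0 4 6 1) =(0 4 6 1 2 5 10) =[4, 2, 5, 3, 6, 10, 1, 7, 8, 9, 0]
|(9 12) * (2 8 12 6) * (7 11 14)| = |(2 8 12 9 6)(7 11 14)| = 15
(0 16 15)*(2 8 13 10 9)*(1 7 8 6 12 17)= (0 16 15)(1 7 8 13 10 9 2 6 12 17)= [16, 7, 6, 3, 4, 5, 12, 8, 13, 2, 9, 11, 17, 10, 14, 0, 15, 1]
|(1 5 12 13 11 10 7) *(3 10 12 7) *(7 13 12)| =|(1 5 13 11 7)(3 10)| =10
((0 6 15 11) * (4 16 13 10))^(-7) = ((0 6 15 11)(4 16 13 10))^(-7) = (0 6 15 11)(4 16 13 10)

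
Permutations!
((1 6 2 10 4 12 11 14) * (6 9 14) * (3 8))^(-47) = ((1 9 14)(2 10 4 12 11 6)(3 8))^(-47) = (1 9 14)(2 10 4 12 11 6)(3 8)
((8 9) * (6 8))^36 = ((6 8 9))^36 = (9)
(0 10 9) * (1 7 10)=(0 1 7 10 9)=[1, 7, 2, 3, 4, 5, 6, 10, 8, 0, 9]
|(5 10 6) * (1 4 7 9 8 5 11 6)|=14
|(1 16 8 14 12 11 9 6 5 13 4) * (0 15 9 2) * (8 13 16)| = |(0 15 9 6 5 16 13 4 1 8 14 12 11 2)| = 14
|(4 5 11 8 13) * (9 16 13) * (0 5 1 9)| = |(0 5 11 8)(1 9 16 13 4)| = 20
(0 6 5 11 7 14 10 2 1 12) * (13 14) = [6, 12, 1, 3, 4, 11, 5, 13, 8, 9, 2, 7, 0, 14, 10] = (0 6 5 11 7 13 14 10 2 1 12)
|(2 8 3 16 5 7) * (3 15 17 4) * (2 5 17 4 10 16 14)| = 6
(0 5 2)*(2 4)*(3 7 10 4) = (0 5 3 7 10 4 2) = [5, 1, 0, 7, 2, 3, 6, 10, 8, 9, 4]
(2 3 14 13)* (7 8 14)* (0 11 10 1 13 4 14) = (0 11 10 1 13 2 3 7 8)(4 14) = [11, 13, 3, 7, 14, 5, 6, 8, 0, 9, 1, 10, 12, 2, 4]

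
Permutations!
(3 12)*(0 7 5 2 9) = (0 7 5 2 9)(3 12) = [7, 1, 9, 12, 4, 2, 6, 5, 8, 0, 10, 11, 3]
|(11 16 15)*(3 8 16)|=5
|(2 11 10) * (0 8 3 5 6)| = |(0 8 3 5 6)(2 11 10)| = 15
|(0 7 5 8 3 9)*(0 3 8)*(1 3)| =|(0 7 5)(1 3 9)| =3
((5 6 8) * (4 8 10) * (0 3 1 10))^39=(0 6 5 8 4 10 1 3)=((0 3 1 10 4 8 5 6))^39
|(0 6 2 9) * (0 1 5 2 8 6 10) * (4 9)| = |(0 10)(1 5 2 4 9)(6 8)| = 10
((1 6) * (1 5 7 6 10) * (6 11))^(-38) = ((1 10)(5 7 11 6))^(-38) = (5 11)(6 7)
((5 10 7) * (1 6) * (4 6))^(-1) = ((1 4 6)(5 10 7))^(-1) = (1 6 4)(5 7 10)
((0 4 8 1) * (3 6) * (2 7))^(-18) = ((0 4 8 1)(2 7)(3 6))^(-18) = (0 8)(1 4)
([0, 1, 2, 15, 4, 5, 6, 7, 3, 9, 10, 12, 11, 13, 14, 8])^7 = (3 15 8)(11 12)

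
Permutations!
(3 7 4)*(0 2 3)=(0 2 3 7 4)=[2, 1, 3, 7, 0, 5, 6, 4]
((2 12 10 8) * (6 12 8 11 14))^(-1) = ((2 8)(6 12 10 11 14))^(-1) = (2 8)(6 14 11 10 12)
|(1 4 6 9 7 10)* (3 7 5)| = |(1 4 6 9 5 3 7 10)| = 8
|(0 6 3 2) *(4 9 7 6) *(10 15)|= 14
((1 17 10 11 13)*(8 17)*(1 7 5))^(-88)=(17)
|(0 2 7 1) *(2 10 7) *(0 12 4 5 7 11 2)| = |(0 10 11 2)(1 12 4 5 7)| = 20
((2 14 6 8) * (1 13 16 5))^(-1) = (1 5 16 13)(2 8 6 14) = ((1 13 16 5)(2 14 6 8))^(-1)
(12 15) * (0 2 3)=(0 2 3)(12 15)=[2, 1, 3, 0, 4, 5, 6, 7, 8, 9, 10, 11, 15, 13, 14, 12]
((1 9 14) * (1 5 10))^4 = (1 10 5 14 9)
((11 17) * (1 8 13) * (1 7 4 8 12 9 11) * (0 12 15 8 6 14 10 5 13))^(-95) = (0 12 9 11 17 1 15 8)(4 10 7 14 13 6 5)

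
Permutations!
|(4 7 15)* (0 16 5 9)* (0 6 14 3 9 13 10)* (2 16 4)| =|(0 4 7 15 2 16 5 13 10)(3 9 6 14)| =36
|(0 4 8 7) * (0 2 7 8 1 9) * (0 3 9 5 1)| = 2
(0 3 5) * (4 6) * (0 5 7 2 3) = [0, 1, 3, 7, 6, 5, 4, 2] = (2 3 7)(4 6)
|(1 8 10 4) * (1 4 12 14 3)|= 6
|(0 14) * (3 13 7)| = |(0 14)(3 13 7)| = 6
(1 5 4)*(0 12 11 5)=(0 12 11 5 4 1)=[12, 0, 2, 3, 1, 4, 6, 7, 8, 9, 10, 5, 11]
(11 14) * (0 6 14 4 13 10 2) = (0 6 14 11 4 13 10 2) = [6, 1, 0, 3, 13, 5, 14, 7, 8, 9, 2, 4, 12, 10, 11]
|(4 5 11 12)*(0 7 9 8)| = 4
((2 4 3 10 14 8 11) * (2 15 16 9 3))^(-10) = ((2 4)(3 10 14 8 11 15 16 9))^(-10) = (3 16 11 14)(8 10 9 15)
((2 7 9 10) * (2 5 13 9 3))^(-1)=((2 7 3)(5 13 9 10))^(-1)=(2 3 7)(5 10 9 13)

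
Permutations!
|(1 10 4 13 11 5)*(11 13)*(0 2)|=|(13)(0 2)(1 10 4 11 5)|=10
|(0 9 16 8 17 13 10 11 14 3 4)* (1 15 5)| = 33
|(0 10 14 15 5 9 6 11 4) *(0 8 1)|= 11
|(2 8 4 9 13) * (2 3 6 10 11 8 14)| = |(2 14)(3 6 10 11 8 4 9 13)| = 8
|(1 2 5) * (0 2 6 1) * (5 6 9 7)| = 7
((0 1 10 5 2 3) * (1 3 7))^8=((0 3)(1 10 5 2 7))^8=(1 2 10 7 5)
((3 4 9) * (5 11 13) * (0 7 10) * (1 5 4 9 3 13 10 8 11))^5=(1 5)(3 9 13 4)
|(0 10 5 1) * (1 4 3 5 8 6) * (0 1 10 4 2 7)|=6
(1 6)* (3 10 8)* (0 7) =[7, 6, 2, 10, 4, 5, 1, 0, 3, 9, 8] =(0 7)(1 6)(3 10 8)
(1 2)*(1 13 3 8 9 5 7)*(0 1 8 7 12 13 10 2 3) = (0 1 3 7 8 9 5 12 13)(2 10) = [1, 3, 10, 7, 4, 12, 6, 8, 9, 5, 2, 11, 13, 0]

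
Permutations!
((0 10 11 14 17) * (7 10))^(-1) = (0 17 14 11 10 7)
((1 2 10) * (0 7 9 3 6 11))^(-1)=(0 11 6 3 9 7)(1 10 2)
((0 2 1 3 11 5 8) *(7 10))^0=((0 2 1 3 11 5 8)(7 10))^0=(11)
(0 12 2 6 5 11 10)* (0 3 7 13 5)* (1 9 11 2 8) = (0 12 8 1 9 11 10 3 7 13 5 2 6) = [12, 9, 6, 7, 4, 2, 0, 13, 1, 11, 3, 10, 8, 5]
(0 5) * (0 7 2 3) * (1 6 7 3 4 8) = (0 5 3)(1 6 7 2 4 8) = [5, 6, 4, 0, 8, 3, 7, 2, 1]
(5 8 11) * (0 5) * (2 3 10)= [5, 1, 3, 10, 4, 8, 6, 7, 11, 9, 2, 0]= (0 5 8 11)(2 3 10)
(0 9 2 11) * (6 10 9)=(0 6 10 9 2 11)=[6, 1, 11, 3, 4, 5, 10, 7, 8, 2, 9, 0]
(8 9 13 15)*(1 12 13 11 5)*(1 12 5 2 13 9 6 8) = (1 5 12 9 11 2 13 15)(6 8) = [0, 5, 13, 3, 4, 12, 8, 7, 6, 11, 10, 2, 9, 15, 14, 1]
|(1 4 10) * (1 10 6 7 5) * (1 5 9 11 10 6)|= |(1 4)(6 7 9 11 10)|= 10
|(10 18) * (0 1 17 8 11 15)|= 6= |(0 1 17 8 11 15)(10 18)|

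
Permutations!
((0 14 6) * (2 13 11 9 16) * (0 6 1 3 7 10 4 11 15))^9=((0 14 1 3 7 10 4 11 9 16 2 13 15))^9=(0 16 10 14 2 4 1 13 11 3 15 9 7)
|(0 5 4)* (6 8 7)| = |(0 5 4)(6 8 7)| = 3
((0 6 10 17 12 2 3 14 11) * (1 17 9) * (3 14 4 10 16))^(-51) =((0 6 16 3 4 10 9 1 17 12 2 14 11))^(-51) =(0 6 16 3 4 10 9 1 17 12 2 14 11)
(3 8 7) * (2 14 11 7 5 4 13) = (2 14 11 7 3 8 5 4 13) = [0, 1, 14, 8, 13, 4, 6, 3, 5, 9, 10, 7, 12, 2, 11]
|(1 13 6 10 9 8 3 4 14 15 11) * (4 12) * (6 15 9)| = 12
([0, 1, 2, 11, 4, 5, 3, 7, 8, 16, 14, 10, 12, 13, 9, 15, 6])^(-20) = [0, 1, 2, 11, 4, 5, 3, 7, 8, 16, 14, 10, 12, 13, 9, 15, 6]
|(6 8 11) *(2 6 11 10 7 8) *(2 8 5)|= 6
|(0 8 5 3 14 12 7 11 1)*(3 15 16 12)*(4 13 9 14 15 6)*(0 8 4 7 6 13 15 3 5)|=|(0 4 15 16 12 6 7 11 1 8)(5 13 9 14)|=20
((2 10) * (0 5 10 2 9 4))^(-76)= ((0 5 10 9 4))^(-76)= (0 4 9 10 5)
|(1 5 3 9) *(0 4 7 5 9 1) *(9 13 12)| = 9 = |(0 4 7 5 3 1 13 12 9)|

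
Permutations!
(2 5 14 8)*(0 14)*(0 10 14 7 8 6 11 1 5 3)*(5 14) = (0 7 8 2 3)(1 14 6 11)(5 10) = [7, 14, 3, 0, 4, 10, 11, 8, 2, 9, 5, 1, 12, 13, 6]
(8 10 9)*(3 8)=[0, 1, 2, 8, 4, 5, 6, 7, 10, 3, 9]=(3 8 10 9)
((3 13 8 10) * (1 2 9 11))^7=(1 11 9 2)(3 10 8 13)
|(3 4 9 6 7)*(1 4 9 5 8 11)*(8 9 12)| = 10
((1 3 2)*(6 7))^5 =(1 2 3)(6 7)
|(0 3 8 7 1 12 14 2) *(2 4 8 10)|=12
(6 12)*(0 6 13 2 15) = (0 6 12 13 2 15) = [6, 1, 15, 3, 4, 5, 12, 7, 8, 9, 10, 11, 13, 2, 14, 0]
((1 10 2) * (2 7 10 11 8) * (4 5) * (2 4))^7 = ((1 11 8 4 5 2)(7 10))^7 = (1 11 8 4 5 2)(7 10)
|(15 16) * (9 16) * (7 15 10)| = |(7 15 9 16 10)| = 5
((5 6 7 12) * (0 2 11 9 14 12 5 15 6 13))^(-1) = (0 13 5 7 6 15 12 14 9 11 2)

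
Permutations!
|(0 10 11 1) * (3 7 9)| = 12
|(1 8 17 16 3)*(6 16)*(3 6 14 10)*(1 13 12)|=|(1 8 17 14 10 3 13 12)(6 16)|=8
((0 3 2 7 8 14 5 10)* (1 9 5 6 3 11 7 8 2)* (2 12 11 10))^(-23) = ((0 10)(1 9 5 2 8 14 6 3)(7 12 11))^(-23) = (0 10)(1 9 5 2 8 14 6 3)(7 12 11)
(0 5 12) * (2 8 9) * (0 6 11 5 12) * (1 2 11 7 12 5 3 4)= (0 5)(1 2 8 9 11 3 4)(6 7 12)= [5, 2, 8, 4, 1, 0, 7, 12, 9, 11, 10, 3, 6]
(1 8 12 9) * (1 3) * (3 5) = (1 8 12 9 5 3) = [0, 8, 2, 1, 4, 3, 6, 7, 12, 5, 10, 11, 9]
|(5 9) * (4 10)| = |(4 10)(5 9)| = 2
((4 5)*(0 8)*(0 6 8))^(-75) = ((4 5)(6 8))^(-75) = (4 5)(6 8)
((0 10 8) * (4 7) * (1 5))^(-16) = ((0 10 8)(1 5)(4 7))^(-16) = (0 8 10)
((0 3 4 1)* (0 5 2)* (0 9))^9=((0 3 4 1 5 2 9))^9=(0 4 5 9 3 1 2)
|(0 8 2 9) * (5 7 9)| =6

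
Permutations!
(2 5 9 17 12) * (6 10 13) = (2 5 9 17 12)(6 10 13) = [0, 1, 5, 3, 4, 9, 10, 7, 8, 17, 13, 11, 2, 6, 14, 15, 16, 12]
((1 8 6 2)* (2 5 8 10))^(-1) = (1 2 10)(5 6 8)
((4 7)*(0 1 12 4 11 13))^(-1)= (0 13 11 7 4 12 1)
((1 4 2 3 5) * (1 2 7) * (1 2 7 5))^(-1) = ((1 4 5 7 2 3))^(-1) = (1 3 2 7 5 4)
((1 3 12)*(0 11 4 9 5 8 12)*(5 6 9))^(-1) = (0 3 1 12 8 5 4 11)(6 9)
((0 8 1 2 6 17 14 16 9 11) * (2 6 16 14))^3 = ((0 8 1 6 17 2 16 9 11))^3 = (0 6 16)(1 2 11)(8 17 9)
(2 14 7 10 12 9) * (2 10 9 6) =(2 14 7 9 10 12 6) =[0, 1, 14, 3, 4, 5, 2, 9, 8, 10, 12, 11, 6, 13, 7]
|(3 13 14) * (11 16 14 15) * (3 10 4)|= |(3 13 15 11 16 14 10 4)|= 8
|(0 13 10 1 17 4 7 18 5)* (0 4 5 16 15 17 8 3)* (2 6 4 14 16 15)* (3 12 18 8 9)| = 12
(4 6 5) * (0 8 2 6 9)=(0 8 2 6 5 4 9)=[8, 1, 6, 3, 9, 4, 5, 7, 2, 0]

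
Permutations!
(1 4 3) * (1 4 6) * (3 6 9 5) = (1 9 5 3 4 6) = [0, 9, 2, 4, 6, 3, 1, 7, 8, 5]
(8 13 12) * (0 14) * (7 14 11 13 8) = (0 11 13 12 7 14) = [11, 1, 2, 3, 4, 5, 6, 14, 8, 9, 10, 13, 7, 12, 0]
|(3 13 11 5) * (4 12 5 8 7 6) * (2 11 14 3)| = 24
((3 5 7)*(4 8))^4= (8)(3 5 7)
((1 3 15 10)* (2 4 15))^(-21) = ((1 3 2 4 15 10))^(-21) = (1 4)(2 10)(3 15)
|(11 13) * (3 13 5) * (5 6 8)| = 6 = |(3 13 11 6 8 5)|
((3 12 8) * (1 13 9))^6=((1 13 9)(3 12 8))^6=(13)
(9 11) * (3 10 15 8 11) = (3 10 15 8 11 9) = [0, 1, 2, 10, 4, 5, 6, 7, 11, 3, 15, 9, 12, 13, 14, 8]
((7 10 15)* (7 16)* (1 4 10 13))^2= (1 10 16 13 4 15 7)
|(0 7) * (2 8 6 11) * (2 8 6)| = |(0 7)(2 6 11 8)| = 4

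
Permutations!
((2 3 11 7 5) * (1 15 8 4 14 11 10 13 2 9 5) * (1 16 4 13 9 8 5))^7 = ((1 15 5 8 13 2 3 10 9)(4 14 11 7 16))^7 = (1 10 2 8 15 9 3 13 5)(4 11 16 14 7)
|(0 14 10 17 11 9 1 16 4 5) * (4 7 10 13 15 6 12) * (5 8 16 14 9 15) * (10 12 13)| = 55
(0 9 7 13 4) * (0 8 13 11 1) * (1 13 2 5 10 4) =(0 9 7 11 13 1)(2 5 10 4 8) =[9, 0, 5, 3, 8, 10, 6, 11, 2, 7, 4, 13, 12, 1]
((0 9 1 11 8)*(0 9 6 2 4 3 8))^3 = ((0 6 2 4 3 8 9 1 11))^3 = (0 4 9)(1 6 3)(2 8 11)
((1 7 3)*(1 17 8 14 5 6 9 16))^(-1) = ((1 7 3 17 8 14 5 6 9 16))^(-1) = (1 16 9 6 5 14 8 17 3 7)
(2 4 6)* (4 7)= (2 7 4 6)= [0, 1, 7, 3, 6, 5, 2, 4]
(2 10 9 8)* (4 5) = (2 10 9 8)(4 5) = [0, 1, 10, 3, 5, 4, 6, 7, 2, 8, 9]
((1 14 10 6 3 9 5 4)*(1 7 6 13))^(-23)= ((1 14 10 13)(3 9 5 4 7 6))^(-23)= (1 14 10 13)(3 9 5 4 7 6)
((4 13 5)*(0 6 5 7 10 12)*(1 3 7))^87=(0 7 13 6 10 1 5 12 3 4)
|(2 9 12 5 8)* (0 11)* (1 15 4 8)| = |(0 11)(1 15 4 8 2 9 12 5)| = 8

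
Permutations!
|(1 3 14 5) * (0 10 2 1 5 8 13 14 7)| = 6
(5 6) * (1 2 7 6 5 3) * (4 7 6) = (1 2 6 3)(4 7) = [0, 2, 6, 1, 7, 5, 3, 4]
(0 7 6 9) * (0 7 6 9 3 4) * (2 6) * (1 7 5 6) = (0 2 1 7 9 5 6 3 4) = [2, 7, 1, 4, 0, 6, 3, 9, 8, 5]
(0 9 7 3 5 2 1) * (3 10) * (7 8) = [9, 0, 1, 5, 4, 2, 6, 10, 7, 8, 3] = (0 9 8 7 10 3 5 2 1)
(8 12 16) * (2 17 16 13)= [0, 1, 17, 3, 4, 5, 6, 7, 12, 9, 10, 11, 13, 2, 14, 15, 8, 16]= (2 17 16 8 12 13)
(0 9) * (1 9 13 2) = (0 13 2 1 9) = [13, 9, 1, 3, 4, 5, 6, 7, 8, 0, 10, 11, 12, 2]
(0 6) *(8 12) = [6, 1, 2, 3, 4, 5, 0, 7, 12, 9, 10, 11, 8] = (0 6)(8 12)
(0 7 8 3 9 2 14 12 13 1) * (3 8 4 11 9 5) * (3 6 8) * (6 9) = (0 7 4 11 6 8 3 5 9 2 14 12 13 1) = [7, 0, 14, 5, 11, 9, 8, 4, 3, 2, 10, 6, 13, 1, 12]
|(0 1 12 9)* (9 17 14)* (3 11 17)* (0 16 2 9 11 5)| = 15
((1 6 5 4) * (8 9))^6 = ((1 6 5 4)(8 9))^6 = (9)(1 5)(4 6)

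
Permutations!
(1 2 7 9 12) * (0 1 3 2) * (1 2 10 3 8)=(0 2 7 9 12 8 1)(3 10)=[2, 0, 7, 10, 4, 5, 6, 9, 1, 12, 3, 11, 8]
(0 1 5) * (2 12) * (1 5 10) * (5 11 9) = [11, 10, 12, 3, 4, 0, 6, 7, 8, 5, 1, 9, 2] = (0 11 9 5)(1 10)(2 12)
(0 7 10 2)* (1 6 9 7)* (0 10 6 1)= (2 10)(6 9 7)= [0, 1, 10, 3, 4, 5, 9, 6, 8, 7, 2]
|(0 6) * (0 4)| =|(0 6 4)| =3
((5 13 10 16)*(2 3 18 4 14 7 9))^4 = (2 14 3 7 18 9 4)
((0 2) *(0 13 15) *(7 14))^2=(0 13)(2 15)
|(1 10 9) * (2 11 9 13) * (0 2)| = |(0 2 11 9 1 10 13)| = 7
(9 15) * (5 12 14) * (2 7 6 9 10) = (2 7 6 9 15 10)(5 12 14) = [0, 1, 7, 3, 4, 12, 9, 6, 8, 15, 2, 11, 14, 13, 5, 10]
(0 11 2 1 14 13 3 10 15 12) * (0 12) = (0 11 2 1 14 13 3 10 15) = [11, 14, 1, 10, 4, 5, 6, 7, 8, 9, 15, 2, 12, 3, 13, 0]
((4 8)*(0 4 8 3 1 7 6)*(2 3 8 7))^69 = (0 6 7 8 4)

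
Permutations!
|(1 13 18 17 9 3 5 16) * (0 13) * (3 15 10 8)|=|(0 13 18 17 9 15 10 8 3 5 16 1)|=12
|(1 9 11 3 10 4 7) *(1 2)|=8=|(1 9 11 3 10 4 7 2)|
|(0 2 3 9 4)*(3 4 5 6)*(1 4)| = |(0 2 1 4)(3 9 5 6)| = 4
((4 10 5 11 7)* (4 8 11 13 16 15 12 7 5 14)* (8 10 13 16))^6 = (4 15 13 12 8 7 11 10 5 14 16)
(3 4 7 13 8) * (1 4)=(1 4 7 13 8 3)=[0, 4, 2, 1, 7, 5, 6, 13, 3, 9, 10, 11, 12, 8]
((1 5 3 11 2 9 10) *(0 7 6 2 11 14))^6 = ((0 7 6 2 9 10 1 5 3 14))^6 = (0 1 6 3 9)(2 14 10 7 5)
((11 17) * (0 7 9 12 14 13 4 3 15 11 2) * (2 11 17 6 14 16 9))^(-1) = (0 2 7)(3 4 13 14 6 11 17 15)(9 16 12)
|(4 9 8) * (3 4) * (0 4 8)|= |(0 4 9)(3 8)|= 6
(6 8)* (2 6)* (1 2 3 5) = [0, 2, 6, 5, 4, 1, 8, 7, 3] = (1 2 6 8 3 5)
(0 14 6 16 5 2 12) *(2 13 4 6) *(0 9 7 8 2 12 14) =(2 14 12 9 7 8)(4 6 16 5 13) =[0, 1, 14, 3, 6, 13, 16, 8, 2, 7, 10, 11, 9, 4, 12, 15, 5]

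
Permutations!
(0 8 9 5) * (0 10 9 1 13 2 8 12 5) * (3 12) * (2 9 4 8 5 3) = (0 2 5 10 4 8 1 13 9)(3 12) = [2, 13, 5, 12, 8, 10, 6, 7, 1, 0, 4, 11, 3, 9]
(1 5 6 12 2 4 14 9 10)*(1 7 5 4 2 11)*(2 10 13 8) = (1 4 14 9 13 8 2 10 7 5 6 12 11) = [0, 4, 10, 3, 14, 6, 12, 5, 2, 13, 7, 1, 11, 8, 9]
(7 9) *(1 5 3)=[0, 5, 2, 1, 4, 3, 6, 9, 8, 7]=(1 5 3)(7 9)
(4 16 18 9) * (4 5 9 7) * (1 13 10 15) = (1 13 10 15)(4 16 18 7)(5 9) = [0, 13, 2, 3, 16, 9, 6, 4, 8, 5, 15, 11, 12, 10, 14, 1, 18, 17, 7]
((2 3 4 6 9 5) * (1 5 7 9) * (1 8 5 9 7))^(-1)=((1 9)(2 3 4 6 8 5))^(-1)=(1 9)(2 5 8 6 4 3)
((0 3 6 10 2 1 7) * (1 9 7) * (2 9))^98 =(0 6 9)(3 10 7)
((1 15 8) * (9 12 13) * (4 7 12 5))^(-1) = (1 8 15)(4 5 9 13 12 7)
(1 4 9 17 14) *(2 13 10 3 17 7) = (1 4 9 7 2 13 10 3 17 14) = [0, 4, 13, 17, 9, 5, 6, 2, 8, 7, 3, 11, 12, 10, 1, 15, 16, 14]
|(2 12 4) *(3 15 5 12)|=|(2 3 15 5 12 4)|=6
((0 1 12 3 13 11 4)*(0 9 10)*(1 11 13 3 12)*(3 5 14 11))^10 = ((0 3 5 14 11 4 9 10))^10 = (0 5 11 9)(3 14 4 10)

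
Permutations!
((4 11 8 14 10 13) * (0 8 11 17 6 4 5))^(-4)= ((0 8 14 10 13 5)(4 17 6))^(-4)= (0 14 13)(4 6 17)(5 8 10)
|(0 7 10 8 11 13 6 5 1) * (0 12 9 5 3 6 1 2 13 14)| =|(0 7 10 8 11 14)(1 12 9 5 2 13)(3 6)| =6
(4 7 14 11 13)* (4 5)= (4 7 14 11 13 5)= [0, 1, 2, 3, 7, 4, 6, 14, 8, 9, 10, 13, 12, 5, 11]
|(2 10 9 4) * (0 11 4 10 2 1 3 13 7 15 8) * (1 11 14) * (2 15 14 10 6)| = 70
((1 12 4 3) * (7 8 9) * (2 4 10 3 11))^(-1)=((1 12 10 3)(2 4 11)(7 8 9))^(-1)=(1 3 10 12)(2 11 4)(7 9 8)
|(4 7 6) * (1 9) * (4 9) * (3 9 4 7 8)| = |(1 7 6 4 8 3 9)| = 7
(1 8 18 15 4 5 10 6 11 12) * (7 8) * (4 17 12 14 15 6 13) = [0, 7, 2, 3, 5, 10, 11, 8, 18, 9, 13, 14, 1, 4, 15, 17, 16, 12, 6] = (1 7 8 18 6 11 14 15 17 12)(4 5 10 13)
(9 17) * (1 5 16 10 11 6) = (1 5 16 10 11 6)(9 17) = [0, 5, 2, 3, 4, 16, 1, 7, 8, 17, 11, 6, 12, 13, 14, 15, 10, 9]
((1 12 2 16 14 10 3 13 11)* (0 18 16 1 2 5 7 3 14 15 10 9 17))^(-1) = (0 17 9 14 10 15 16 18)(1 2 11 13 3 7 5 12)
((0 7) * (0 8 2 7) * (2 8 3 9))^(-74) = ((2 7 3 9))^(-74) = (2 3)(7 9)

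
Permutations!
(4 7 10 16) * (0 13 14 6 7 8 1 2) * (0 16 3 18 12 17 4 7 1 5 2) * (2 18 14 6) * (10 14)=(0 13 6 1)(2 16 7 14)(3 10)(4 8 5 18 12 17)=[13, 0, 16, 10, 8, 18, 1, 14, 5, 9, 3, 11, 17, 6, 2, 15, 7, 4, 12]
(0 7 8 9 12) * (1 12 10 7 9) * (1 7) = (0 9 10 1 12)(7 8) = [9, 12, 2, 3, 4, 5, 6, 8, 7, 10, 1, 11, 0]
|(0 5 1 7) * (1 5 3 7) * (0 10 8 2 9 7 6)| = |(0 3 6)(2 9 7 10 8)| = 15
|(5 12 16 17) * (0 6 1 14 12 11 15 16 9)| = 30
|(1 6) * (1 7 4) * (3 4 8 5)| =|(1 6 7 8 5 3 4)| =7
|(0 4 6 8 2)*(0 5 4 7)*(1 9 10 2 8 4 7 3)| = 8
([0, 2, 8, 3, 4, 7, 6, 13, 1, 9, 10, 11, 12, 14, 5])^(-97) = [0, 8, 1, 3, 4, 14, 6, 5, 2, 9, 10, 11, 12, 7, 13]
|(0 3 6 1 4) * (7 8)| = |(0 3 6 1 4)(7 8)| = 10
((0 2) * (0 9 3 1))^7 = (0 9 1 2 3)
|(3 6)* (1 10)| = |(1 10)(3 6)| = 2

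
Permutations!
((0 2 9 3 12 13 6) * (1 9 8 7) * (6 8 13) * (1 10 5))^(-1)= ((0 2 13 8 7 10 5 1 9 3 12 6))^(-1)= (0 6 12 3 9 1 5 10 7 8 13 2)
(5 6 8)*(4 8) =(4 8 5 6) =[0, 1, 2, 3, 8, 6, 4, 7, 5]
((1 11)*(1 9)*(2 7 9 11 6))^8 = ((11)(1 6 2 7 9))^8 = (11)(1 7 6 9 2)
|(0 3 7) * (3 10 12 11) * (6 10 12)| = |(0 12 11 3 7)(6 10)| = 10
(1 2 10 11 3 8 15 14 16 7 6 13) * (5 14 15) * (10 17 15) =(1 2 17 15 10 11 3 8 5 14 16 7 6 13) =[0, 2, 17, 8, 4, 14, 13, 6, 5, 9, 11, 3, 12, 1, 16, 10, 7, 15]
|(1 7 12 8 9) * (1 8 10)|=4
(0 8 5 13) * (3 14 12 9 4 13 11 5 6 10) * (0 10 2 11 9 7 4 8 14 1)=(0 14 12 7 4 13 10 3 1)(2 11 5 9 8 6)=[14, 0, 11, 1, 13, 9, 2, 4, 6, 8, 3, 5, 7, 10, 12]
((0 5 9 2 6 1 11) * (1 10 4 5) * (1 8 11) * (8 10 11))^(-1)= (0 11 6 2 9 5 4 10)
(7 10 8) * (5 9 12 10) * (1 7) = (1 7 5 9 12 10 8) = [0, 7, 2, 3, 4, 9, 6, 5, 1, 12, 8, 11, 10]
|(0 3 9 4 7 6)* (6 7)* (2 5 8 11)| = 20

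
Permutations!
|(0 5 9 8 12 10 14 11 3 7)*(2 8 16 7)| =35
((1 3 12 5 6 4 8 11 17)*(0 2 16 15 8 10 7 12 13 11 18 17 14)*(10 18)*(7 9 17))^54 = (18)(0 16 8 9 1 13 14 2 15 10 17 3 11)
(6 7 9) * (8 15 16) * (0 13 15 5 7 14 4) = (0 13 15 16 8 5 7 9 6 14 4) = [13, 1, 2, 3, 0, 7, 14, 9, 5, 6, 10, 11, 12, 15, 4, 16, 8]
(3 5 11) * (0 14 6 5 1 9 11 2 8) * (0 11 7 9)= (0 14 6 5 2 8 11 3 1)(7 9)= [14, 0, 8, 1, 4, 2, 5, 9, 11, 7, 10, 3, 12, 13, 6]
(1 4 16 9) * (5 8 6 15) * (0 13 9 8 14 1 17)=(0 13 9 17)(1 4 16 8 6 15 5 14)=[13, 4, 2, 3, 16, 14, 15, 7, 6, 17, 10, 11, 12, 9, 1, 5, 8, 0]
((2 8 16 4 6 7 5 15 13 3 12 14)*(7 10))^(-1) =(2 14 12 3 13 15 5 7 10 6 4 16 8)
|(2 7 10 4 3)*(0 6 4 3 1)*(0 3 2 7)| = |(0 6 4 1 3 7 10 2)| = 8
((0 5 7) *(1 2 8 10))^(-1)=((0 5 7)(1 2 8 10))^(-1)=(0 7 5)(1 10 8 2)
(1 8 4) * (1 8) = [0, 1, 2, 3, 8, 5, 6, 7, 4] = (4 8)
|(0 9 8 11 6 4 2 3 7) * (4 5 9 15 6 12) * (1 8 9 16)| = 13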